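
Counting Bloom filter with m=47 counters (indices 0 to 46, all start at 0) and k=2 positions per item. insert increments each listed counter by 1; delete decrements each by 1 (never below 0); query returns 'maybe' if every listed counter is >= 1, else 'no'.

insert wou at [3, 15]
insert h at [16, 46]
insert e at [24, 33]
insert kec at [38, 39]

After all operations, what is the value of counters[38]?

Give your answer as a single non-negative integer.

Step 1: insert wou at [3, 15] -> counters=[0,0,0,1,0,0,0,0,0,0,0,0,0,0,0,1,0,0,0,0,0,0,0,0,0,0,0,0,0,0,0,0,0,0,0,0,0,0,0,0,0,0,0,0,0,0,0]
Step 2: insert h at [16, 46] -> counters=[0,0,0,1,0,0,0,0,0,0,0,0,0,0,0,1,1,0,0,0,0,0,0,0,0,0,0,0,0,0,0,0,0,0,0,0,0,0,0,0,0,0,0,0,0,0,1]
Step 3: insert e at [24, 33] -> counters=[0,0,0,1,0,0,0,0,0,0,0,0,0,0,0,1,1,0,0,0,0,0,0,0,1,0,0,0,0,0,0,0,0,1,0,0,0,0,0,0,0,0,0,0,0,0,1]
Step 4: insert kec at [38, 39] -> counters=[0,0,0,1,0,0,0,0,0,0,0,0,0,0,0,1,1,0,0,0,0,0,0,0,1,0,0,0,0,0,0,0,0,1,0,0,0,0,1,1,0,0,0,0,0,0,1]
Final counters=[0,0,0,1,0,0,0,0,0,0,0,0,0,0,0,1,1,0,0,0,0,0,0,0,1,0,0,0,0,0,0,0,0,1,0,0,0,0,1,1,0,0,0,0,0,0,1] -> counters[38]=1

Answer: 1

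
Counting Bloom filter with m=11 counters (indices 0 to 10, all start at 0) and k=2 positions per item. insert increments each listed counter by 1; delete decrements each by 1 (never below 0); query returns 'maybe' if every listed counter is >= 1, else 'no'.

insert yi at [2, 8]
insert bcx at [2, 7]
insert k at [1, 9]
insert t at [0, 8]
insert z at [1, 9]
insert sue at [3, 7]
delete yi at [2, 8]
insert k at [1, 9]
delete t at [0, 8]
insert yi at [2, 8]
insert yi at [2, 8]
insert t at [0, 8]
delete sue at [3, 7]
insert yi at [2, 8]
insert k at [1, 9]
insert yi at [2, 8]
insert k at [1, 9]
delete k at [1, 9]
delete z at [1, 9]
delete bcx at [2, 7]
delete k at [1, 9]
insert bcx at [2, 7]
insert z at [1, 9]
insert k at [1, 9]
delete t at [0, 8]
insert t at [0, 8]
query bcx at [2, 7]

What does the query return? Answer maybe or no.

Answer: maybe

Derivation:
Step 1: insert yi at [2, 8] -> counters=[0,0,1,0,0,0,0,0,1,0,0]
Step 2: insert bcx at [2, 7] -> counters=[0,0,2,0,0,0,0,1,1,0,0]
Step 3: insert k at [1, 9] -> counters=[0,1,2,0,0,0,0,1,1,1,0]
Step 4: insert t at [0, 8] -> counters=[1,1,2,0,0,0,0,1,2,1,0]
Step 5: insert z at [1, 9] -> counters=[1,2,2,0,0,0,0,1,2,2,0]
Step 6: insert sue at [3, 7] -> counters=[1,2,2,1,0,0,0,2,2,2,0]
Step 7: delete yi at [2, 8] -> counters=[1,2,1,1,0,0,0,2,1,2,0]
Step 8: insert k at [1, 9] -> counters=[1,3,1,1,0,0,0,2,1,3,0]
Step 9: delete t at [0, 8] -> counters=[0,3,1,1,0,0,0,2,0,3,0]
Step 10: insert yi at [2, 8] -> counters=[0,3,2,1,0,0,0,2,1,3,0]
Step 11: insert yi at [2, 8] -> counters=[0,3,3,1,0,0,0,2,2,3,0]
Step 12: insert t at [0, 8] -> counters=[1,3,3,1,0,0,0,2,3,3,0]
Step 13: delete sue at [3, 7] -> counters=[1,3,3,0,0,0,0,1,3,3,0]
Step 14: insert yi at [2, 8] -> counters=[1,3,4,0,0,0,0,1,4,3,0]
Step 15: insert k at [1, 9] -> counters=[1,4,4,0,0,0,0,1,4,4,0]
Step 16: insert yi at [2, 8] -> counters=[1,4,5,0,0,0,0,1,5,4,0]
Step 17: insert k at [1, 9] -> counters=[1,5,5,0,0,0,0,1,5,5,0]
Step 18: delete k at [1, 9] -> counters=[1,4,5,0,0,0,0,1,5,4,0]
Step 19: delete z at [1, 9] -> counters=[1,3,5,0,0,0,0,1,5,3,0]
Step 20: delete bcx at [2, 7] -> counters=[1,3,4,0,0,0,0,0,5,3,0]
Step 21: delete k at [1, 9] -> counters=[1,2,4,0,0,0,0,0,5,2,0]
Step 22: insert bcx at [2, 7] -> counters=[1,2,5,0,0,0,0,1,5,2,0]
Step 23: insert z at [1, 9] -> counters=[1,3,5,0,0,0,0,1,5,3,0]
Step 24: insert k at [1, 9] -> counters=[1,4,5,0,0,0,0,1,5,4,0]
Step 25: delete t at [0, 8] -> counters=[0,4,5,0,0,0,0,1,4,4,0]
Step 26: insert t at [0, 8] -> counters=[1,4,5,0,0,0,0,1,5,4,0]
Query bcx: check counters[2]=5 counters[7]=1 -> maybe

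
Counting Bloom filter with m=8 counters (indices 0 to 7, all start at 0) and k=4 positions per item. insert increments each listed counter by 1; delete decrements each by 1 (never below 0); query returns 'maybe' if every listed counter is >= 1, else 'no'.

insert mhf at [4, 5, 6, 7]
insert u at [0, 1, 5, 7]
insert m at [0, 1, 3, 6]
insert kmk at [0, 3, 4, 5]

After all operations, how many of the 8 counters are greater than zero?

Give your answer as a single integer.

Step 1: insert mhf at [4, 5, 6, 7] -> counters=[0,0,0,0,1,1,1,1]
Step 2: insert u at [0, 1, 5, 7] -> counters=[1,1,0,0,1,2,1,2]
Step 3: insert m at [0, 1, 3, 6] -> counters=[2,2,0,1,1,2,2,2]
Step 4: insert kmk at [0, 3, 4, 5] -> counters=[3,2,0,2,2,3,2,2]
Final counters=[3,2,0,2,2,3,2,2] -> 7 nonzero

Answer: 7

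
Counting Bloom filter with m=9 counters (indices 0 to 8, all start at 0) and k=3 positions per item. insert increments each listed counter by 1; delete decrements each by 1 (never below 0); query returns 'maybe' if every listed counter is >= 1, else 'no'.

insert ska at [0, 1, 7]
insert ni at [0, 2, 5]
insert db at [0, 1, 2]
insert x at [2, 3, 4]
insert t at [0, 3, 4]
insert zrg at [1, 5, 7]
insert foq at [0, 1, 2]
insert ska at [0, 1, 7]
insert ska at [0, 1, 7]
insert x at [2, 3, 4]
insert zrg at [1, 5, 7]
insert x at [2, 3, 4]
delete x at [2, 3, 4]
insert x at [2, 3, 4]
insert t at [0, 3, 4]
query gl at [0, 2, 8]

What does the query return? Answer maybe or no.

Answer: no

Derivation:
Step 1: insert ska at [0, 1, 7] -> counters=[1,1,0,0,0,0,0,1,0]
Step 2: insert ni at [0, 2, 5] -> counters=[2,1,1,0,0,1,0,1,0]
Step 3: insert db at [0, 1, 2] -> counters=[3,2,2,0,0,1,0,1,0]
Step 4: insert x at [2, 3, 4] -> counters=[3,2,3,1,1,1,0,1,0]
Step 5: insert t at [0, 3, 4] -> counters=[4,2,3,2,2,1,0,1,0]
Step 6: insert zrg at [1, 5, 7] -> counters=[4,3,3,2,2,2,0,2,0]
Step 7: insert foq at [0, 1, 2] -> counters=[5,4,4,2,2,2,0,2,0]
Step 8: insert ska at [0, 1, 7] -> counters=[6,5,4,2,2,2,0,3,0]
Step 9: insert ska at [0, 1, 7] -> counters=[7,6,4,2,2,2,0,4,0]
Step 10: insert x at [2, 3, 4] -> counters=[7,6,5,3,3,2,0,4,0]
Step 11: insert zrg at [1, 5, 7] -> counters=[7,7,5,3,3,3,0,5,0]
Step 12: insert x at [2, 3, 4] -> counters=[7,7,6,4,4,3,0,5,0]
Step 13: delete x at [2, 3, 4] -> counters=[7,7,5,3,3,3,0,5,0]
Step 14: insert x at [2, 3, 4] -> counters=[7,7,6,4,4,3,0,5,0]
Step 15: insert t at [0, 3, 4] -> counters=[8,7,6,5,5,3,0,5,0]
Query gl: check counters[0]=8 counters[2]=6 counters[8]=0 -> no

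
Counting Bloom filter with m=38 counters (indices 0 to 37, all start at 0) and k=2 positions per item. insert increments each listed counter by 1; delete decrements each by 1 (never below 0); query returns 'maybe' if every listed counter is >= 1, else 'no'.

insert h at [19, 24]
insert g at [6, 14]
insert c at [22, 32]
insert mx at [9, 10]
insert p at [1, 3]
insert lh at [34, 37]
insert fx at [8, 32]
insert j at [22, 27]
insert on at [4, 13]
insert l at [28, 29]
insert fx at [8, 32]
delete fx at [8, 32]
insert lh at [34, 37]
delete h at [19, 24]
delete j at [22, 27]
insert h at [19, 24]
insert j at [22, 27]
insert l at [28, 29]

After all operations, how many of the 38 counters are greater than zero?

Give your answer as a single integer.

Answer: 18

Derivation:
Step 1: insert h at [19, 24] -> counters=[0,0,0,0,0,0,0,0,0,0,0,0,0,0,0,0,0,0,0,1,0,0,0,0,1,0,0,0,0,0,0,0,0,0,0,0,0,0]
Step 2: insert g at [6, 14] -> counters=[0,0,0,0,0,0,1,0,0,0,0,0,0,0,1,0,0,0,0,1,0,0,0,0,1,0,0,0,0,0,0,0,0,0,0,0,0,0]
Step 3: insert c at [22, 32] -> counters=[0,0,0,0,0,0,1,0,0,0,0,0,0,0,1,0,0,0,0,1,0,0,1,0,1,0,0,0,0,0,0,0,1,0,0,0,0,0]
Step 4: insert mx at [9, 10] -> counters=[0,0,0,0,0,0,1,0,0,1,1,0,0,0,1,0,0,0,0,1,0,0,1,0,1,0,0,0,0,0,0,0,1,0,0,0,0,0]
Step 5: insert p at [1, 3] -> counters=[0,1,0,1,0,0,1,0,0,1,1,0,0,0,1,0,0,0,0,1,0,0,1,0,1,0,0,0,0,0,0,0,1,0,0,0,0,0]
Step 6: insert lh at [34, 37] -> counters=[0,1,0,1,0,0,1,0,0,1,1,0,0,0,1,0,0,0,0,1,0,0,1,0,1,0,0,0,0,0,0,0,1,0,1,0,0,1]
Step 7: insert fx at [8, 32] -> counters=[0,1,0,1,0,0,1,0,1,1,1,0,0,0,1,0,0,0,0,1,0,0,1,0,1,0,0,0,0,0,0,0,2,0,1,0,0,1]
Step 8: insert j at [22, 27] -> counters=[0,1,0,1,0,0,1,0,1,1,1,0,0,0,1,0,0,0,0,1,0,0,2,0,1,0,0,1,0,0,0,0,2,0,1,0,0,1]
Step 9: insert on at [4, 13] -> counters=[0,1,0,1,1,0,1,0,1,1,1,0,0,1,1,0,0,0,0,1,0,0,2,0,1,0,0,1,0,0,0,0,2,0,1,0,0,1]
Step 10: insert l at [28, 29] -> counters=[0,1,0,1,1,0,1,0,1,1,1,0,0,1,1,0,0,0,0,1,0,0,2,0,1,0,0,1,1,1,0,0,2,0,1,0,0,1]
Step 11: insert fx at [8, 32] -> counters=[0,1,0,1,1,0,1,0,2,1,1,0,0,1,1,0,0,0,0,1,0,0,2,0,1,0,0,1,1,1,0,0,3,0,1,0,0,1]
Step 12: delete fx at [8, 32] -> counters=[0,1,0,1,1,0,1,0,1,1,1,0,0,1,1,0,0,0,0,1,0,0,2,0,1,0,0,1,1,1,0,0,2,0,1,0,0,1]
Step 13: insert lh at [34, 37] -> counters=[0,1,0,1,1,0,1,0,1,1,1,0,0,1,1,0,0,0,0,1,0,0,2,0,1,0,0,1,1,1,0,0,2,0,2,0,0,2]
Step 14: delete h at [19, 24] -> counters=[0,1,0,1,1,0,1,0,1,1,1,0,0,1,1,0,0,0,0,0,0,0,2,0,0,0,0,1,1,1,0,0,2,0,2,0,0,2]
Step 15: delete j at [22, 27] -> counters=[0,1,0,1,1,0,1,0,1,1,1,0,0,1,1,0,0,0,0,0,0,0,1,0,0,0,0,0,1,1,0,0,2,0,2,0,0,2]
Step 16: insert h at [19, 24] -> counters=[0,1,0,1,1,0,1,0,1,1,1,0,0,1,1,0,0,0,0,1,0,0,1,0,1,0,0,0,1,1,0,0,2,0,2,0,0,2]
Step 17: insert j at [22, 27] -> counters=[0,1,0,1,1,0,1,0,1,1,1,0,0,1,1,0,0,0,0,1,0,0,2,0,1,0,0,1,1,1,0,0,2,0,2,0,0,2]
Step 18: insert l at [28, 29] -> counters=[0,1,0,1,1,0,1,0,1,1,1,0,0,1,1,0,0,0,0,1,0,0,2,0,1,0,0,1,2,2,0,0,2,0,2,0,0,2]
Final counters=[0,1,0,1,1,0,1,0,1,1,1,0,0,1,1,0,0,0,0,1,0,0,2,0,1,0,0,1,2,2,0,0,2,0,2,0,0,2] -> 18 nonzero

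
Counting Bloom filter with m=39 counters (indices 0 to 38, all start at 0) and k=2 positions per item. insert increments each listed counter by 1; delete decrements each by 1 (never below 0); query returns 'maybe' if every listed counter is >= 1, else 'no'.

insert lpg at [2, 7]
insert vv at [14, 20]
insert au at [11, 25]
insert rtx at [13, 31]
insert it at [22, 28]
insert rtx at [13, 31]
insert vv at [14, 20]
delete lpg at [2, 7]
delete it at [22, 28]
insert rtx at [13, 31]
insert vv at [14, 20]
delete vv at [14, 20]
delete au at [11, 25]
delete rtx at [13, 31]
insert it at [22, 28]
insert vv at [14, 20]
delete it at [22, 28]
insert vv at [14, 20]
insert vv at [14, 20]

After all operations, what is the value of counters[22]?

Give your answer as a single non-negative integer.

Step 1: insert lpg at [2, 7] -> counters=[0,0,1,0,0,0,0,1,0,0,0,0,0,0,0,0,0,0,0,0,0,0,0,0,0,0,0,0,0,0,0,0,0,0,0,0,0,0,0]
Step 2: insert vv at [14, 20] -> counters=[0,0,1,0,0,0,0,1,0,0,0,0,0,0,1,0,0,0,0,0,1,0,0,0,0,0,0,0,0,0,0,0,0,0,0,0,0,0,0]
Step 3: insert au at [11, 25] -> counters=[0,0,1,0,0,0,0,1,0,0,0,1,0,0,1,0,0,0,0,0,1,0,0,0,0,1,0,0,0,0,0,0,0,0,0,0,0,0,0]
Step 4: insert rtx at [13, 31] -> counters=[0,0,1,0,0,0,0,1,0,0,0,1,0,1,1,0,0,0,0,0,1,0,0,0,0,1,0,0,0,0,0,1,0,0,0,0,0,0,0]
Step 5: insert it at [22, 28] -> counters=[0,0,1,0,0,0,0,1,0,0,0,1,0,1,1,0,0,0,0,0,1,0,1,0,0,1,0,0,1,0,0,1,0,0,0,0,0,0,0]
Step 6: insert rtx at [13, 31] -> counters=[0,0,1,0,0,0,0,1,0,0,0,1,0,2,1,0,0,0,0,0,1,0,1,0,0,1,0,0,1,0,0,2,0,0,0,0,0,0,0]
Step 7: insert vv at [14, 20] -> counters=[0,0,1,0,0,0,0,1,0,0,0,1,0,2,2,0,0,0,0,0,2,0,1,0,0,1,0,0,1,0,0,2,0,0,0,0,0,0,0]
Step 8: delete lpg at [2, 7] -> counters=[0,0,0,0,0,0,0,0,0,0,0,1,0,2,2,0,0,0,0,0,2,0,1,0,0,1,0,0,1,0,0,2,0,0,0,0,0,0,0]
Step 9: delete it at [22, 28] -> counters=[0,0,0,0,0,0,0,0,0,0,0,1,0,2,2,0,0,0,0,0,2,0,0,0,0,1,0,0,0,0,0,2,0,0,0,0,0,0,0]
Step 10: insert rtx at [13, 31] -> counters=[0,0,0,0,0,0,0,0,0,0,0,1,0,3,2,0,0,0,0,0,2,0,0,0,0,1,0,0,0,0,0,3,0,0,0,0,0,0,0]
Step 11: insert vv at [14, 20] -> counters=[0,0,0,0,0,0,0,0,0,0,0,1,0,3,3,0,0,0,0,0,3,0,0,0,0,1,0,0,0,0,0,3,0,0,0,0,0,0,0]
Step 12: delete vv at [14, 20] -> counters=[0,0,0,0,0,0,0,0,0,0,0,1,0,3,2,0,0,0,0,0,2,0,0,0,0,1,0,0,0,0,0,3,0,0,0,0,0,0,0]
Step 13: delete au at [11, 25] -> counters=[0,0,0,0,0,0,0,0,0,0,0,0,0,3,2,0,0,0,0,0,2,0,0,0,0,0,0,0,0,0,0,3,0,0,0,0,0,0,0]
Step 14: delete rtx at [13, 31] -> counters=[0,0,0,0,0,0,0,0,0,0,0,0,0,2,2,0,0,0,0,0,2,0,0,0,0,0,0,0,0,0,0,2,0,0,0,0,0,0,0]
Step 15: insert it at [22, 28] -> counters=[0,0,0,0,0,0,0,0,0,0,0,0,0,2,2,0,0,0,0,0,2,0,1,0,0,0,0,0,1,0,0,2,0,0,0,0,0,0,0]
Step 16: insert vv at [14, 20] -> counters=[0,0,0,0,0,0,0,0,0,0,0,0,0,2,3,0,0,0,0,0,3,0,1,0,0,0,0,0,1,0,0,2,0,0,0,0,0,0,0]
Step 17: delete it at [22, 28] -> counters=[0,0,0,0,0,0,0,0,0,0,0,0,0,2,3,0,0,0,0,0,3,0,0,0,0,0,0,0,0,0,0,2,0,0,0,0,0,0,0]
Step 18: insert vv at [14, 20] -> counters=[0,0,0,0,0,0,0,0,0,0,0,0,0,2,4,0,0,0,0,0,4,0,0,0,0,0,0,0,0,0,0,2,0,0,0,0,0,0,0]
Step 19: insert vv at [14, 20] -> counters=[0,0,0,0,0,0,0,0,0,0,0,0,0,2,5,0,0,0,0,0,5,0,0,0,0,0,0,0,0,0,0,2,0,0,0,0,0,0,0]
Final counters=[0,0,0,0,0,0,0,0,0,0,0,0,0,2,5,0,0,0,0,0,5,0,0,0,0,0,0,0,0,0,0,2,0,0,0,0,0,0,0] -> counters[22]=0

Answer: 0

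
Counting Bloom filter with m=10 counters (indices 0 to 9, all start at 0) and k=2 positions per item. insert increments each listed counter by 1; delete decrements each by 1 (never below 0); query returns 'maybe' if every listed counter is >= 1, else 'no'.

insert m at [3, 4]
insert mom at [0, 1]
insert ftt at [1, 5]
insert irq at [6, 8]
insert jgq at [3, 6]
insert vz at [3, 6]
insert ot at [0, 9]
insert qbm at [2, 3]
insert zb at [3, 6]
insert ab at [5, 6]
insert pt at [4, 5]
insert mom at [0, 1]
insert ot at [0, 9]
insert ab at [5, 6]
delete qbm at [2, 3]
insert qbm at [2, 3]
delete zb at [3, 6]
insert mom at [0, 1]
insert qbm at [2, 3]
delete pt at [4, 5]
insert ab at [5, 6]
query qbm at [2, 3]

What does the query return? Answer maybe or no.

Answer: maybe

Derivation:
Step 1: insert m at [3, 4] -> counters=[0,0,0,1,1,0,0,0,0,0]
Step 2: insert mom at [0, 1] -> counters=[1,1,0,1,1,0,0,0,0,0]
Step 3: insert ftt at [1, 5] -> counters=[1,2,0,1,1,1,0,0,0,0]
Step 4: insert irq at [6, 8] -> counters=[1,2,0,1,1,1,1,0,1,0]
Step 5: insert jgq at [3, 6] -> counters=[1,2,0,2,1,1,2,0,1,0]
Step 6: insert vz at [3, 6] -> counters=[1,2,0,3,1,1,3,0,1,0]
Step 7: insert ot at [0, 9] -> counters=[2,2,0,3,1,1,3,0,1,1]
Step 8: insert qbm at [2, 3] -> counters=[2,2,1,4,1,1,3,0,1,1]
Step 9: insert zb at [3, 6] -> counters=[2,2,1,5,1,1,4,0,1,1]
Step 10: insert ab at [5, 6] -> counters=[2,2,1,5,1,2,5,0,1,1]
Step 11: insert pt at [4, 5] -> counters=[2,2,1,5,2,3,5,0,1,1]
Step 12: insert mom at [0, 1] -> counters=[3,3,1,5,2,3,5,0,1,1]
Step 13: insert ot at [0, 9] -> counters=[4,3,1,5,2,3,5,0,1,2]
Step 14: insert ab at [5, 6] -> counters=[4,3,1,5,2,4,6,0,1,2]
Step 15: delete qbm at [2, 3] -> counters=[4,3,0,4,2,4,6,0,1,2]
Step 16: insert qbm at [2, 3] -> counters=[4,3,1,5,2,4,6,0,1,2]
Step 17: delete zb at [3, 6] -> counters=[4,3,1,4,2,4,5,0,1,2]
Step 18: insert mom at [0, 1] -> counters=[5,4,1,4,2,4,5,0,1,2]
Step 19: insert qbm at [2, 3] -> counters=[5,4,2,5,2,4,5,0,1,2]
Step 20: delete pt at [4, 5] -> counters=[5,4,2,5,1,3,5,0,1,2]
Step 21: insert ab at [5, 6] -> counters=[5,4,2,5,1,4,6,0,1,2]
Query qbm: check counters[2]=2 counters[3]=5 -> maybe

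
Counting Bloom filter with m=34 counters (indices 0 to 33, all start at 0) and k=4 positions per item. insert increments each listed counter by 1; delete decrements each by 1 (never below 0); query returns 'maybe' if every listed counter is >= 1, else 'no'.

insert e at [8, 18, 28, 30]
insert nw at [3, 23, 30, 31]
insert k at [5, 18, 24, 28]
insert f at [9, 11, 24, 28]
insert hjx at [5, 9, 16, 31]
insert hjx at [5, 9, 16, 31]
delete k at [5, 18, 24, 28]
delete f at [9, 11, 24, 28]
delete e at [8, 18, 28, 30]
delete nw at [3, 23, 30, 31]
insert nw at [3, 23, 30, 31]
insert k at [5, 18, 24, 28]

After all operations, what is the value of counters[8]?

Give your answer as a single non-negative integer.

Answer: 0

Derivation:
Step 1: insert e at [8, 18, 28, 30] -> counters=[0,0,0,0,0,0,0,0,1,0,0,0,0,0,0,0,0,0,1,0,0,0,0,0,0,0,0,0,1,0,1,0,0,0]
Step 2: insert nw at [3, 23, 30, 31] -> counters=[0,0,0,1,0,0,0,0,1,0,0,0,0,0,0,0,0,0,1,0,0,0,0,1,0,0,0,0,1,0,2,1,0,0]
Step 3: insert k at [5, 18, 24, 28] -> counters=[0,0,0,1,0,1,0,0,1,0,0,0,0,0,0,0,0,0,2,0,0,0,0,1,1,0,0,0,2,0,2,1,0,0]
Step 4: insert f at [9, 11, 24, 28] -> counters=[0,0,0,1,0,1,0,0,1,1,0,1,0,0,0,0,0,0,2,0,0,0,0,1,2,0,0,0,3,0,2,1,0,0]
Step 5: insert hjx at [5, 9, 16, 31] -> counters=[0,0,0,1,0,2,0,0,1,2,0,1,0,0,0,0,1,0,2,0,0,0,0,1,2,0,0,0,3,0,2,2,0,0]
Step 6: insert hjx at [5, 9, 16, 31] -> counters=[0,0,0,1,0,3,0,0,1,3,0,1,0,0,0,0,2,0,2,0,0,0,0,1,2,0,0,0,3,0,2,3,0,0]
Step 7: delete k at [5, 18, 24, 28] -> counters=[0,0,0,1,0,2,0,0,1,3,0,1,0,0,0,0,2,0,1,0,0,0,0,1,1,0,0,0,2,0,2,3,0,0]
Step 8: delete f at [9, 11, 24, 28] -> counters=[0,0,0,1,0,2,0,0,1,2,0,0,0,0,0,0,2,0,1,0,0,0,0,1,0,0,0,0,1,0,2,3,0,0]
Step 9: delete e at [8, 18, 28, 30] -> counters=[0,0,0,1,0,2,0,0,0,2,0,0,0,0,0,0,2,0,0,0,0,0,0,1,0,0,0,0,0,0,1,3,0,0]
Step 10: delete nw at [3, 23, 30, 31] -> counters=[0,0,0,0,0,2,0,0,0,2,0,0,0,0,0,0,2,0,0,0,0,0,0,0,0,0,0,0,0,0,0,2,0,0]
Step 11: insert nw at [3, 23, 30, 31] -> counters=[0,0,0,1,0,2,0,0,0,2,0,0,0,0,0,0,2,0,0,0,0,0,0,1,0,0,0,0,0,0,1,3,0,0]
Step 12: insert k at [5, 18, 24, 28] -> counters=[0,0,0,1,0,3,0,0,0,2,0,0,0,0,0,0,2,0,1,0,0,0,0,1,1,0,0,0,1,0,1,3,0,0]
Final counters=[0,0,0,1,0,3,0,0,0,2,0,0,0,0,0,0,2,0,1,0,0,0,0,1,1,0,0,0,1,0,1,3,0,0] -> counters[8]=0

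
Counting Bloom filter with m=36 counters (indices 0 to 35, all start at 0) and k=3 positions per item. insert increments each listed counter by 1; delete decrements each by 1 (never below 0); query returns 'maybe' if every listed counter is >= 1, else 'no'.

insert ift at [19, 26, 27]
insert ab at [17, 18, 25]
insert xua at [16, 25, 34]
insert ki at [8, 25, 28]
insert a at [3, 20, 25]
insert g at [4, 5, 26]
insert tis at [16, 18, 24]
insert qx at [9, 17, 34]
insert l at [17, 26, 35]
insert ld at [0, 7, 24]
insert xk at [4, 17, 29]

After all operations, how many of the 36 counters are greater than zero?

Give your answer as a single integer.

Answer: 20

Derivation:
Step 1: insert ift at [19, 26, 27] -> counters=[0,0,0,0,0,0,0,0,0,0,0,0,0,0,0,0,0,0,0,1,0,0,0,0,0,0,1,1,0,0,0,0,0,0,0,0]
Step 2: insert ab at [17, 18, 25] -> counters=[0,0,0,0,0,0,0,0,0,0,0,0,0,0,0,0,0,1,1,1,0,0,0,0,0,1,1,1,0,0,0,0,0,0,0,0]
Step 3: insert xua at [16, 25, 34] -> counters=[0,0,0,0,0,0,0,0,0,0,0,0,0,0,0,0,1,1,1,1,0,0,0,0,0,2,1,1,0,0,0,0,0,0,1,0]
Step 4: insert ki at [8, 25, 28] -> counters=[0,0,0,0,0,0,0,0,1,0,0,0,0,0,0,0,1,1,1,1,0,0,0,0,0,3,1,1,1,0,0,0,0,0,1,0]
Step 5: insert a at [3, 20, 25] -> counters=[0,0,0,1,0,0,0,0,1,0,0,0,0,0,0,0,1,1,1,1,1,0,0,0,0,4,1,1,1,0,0,0,0,0,1,0]
Step 6: insert g at [4, 5, 26] -> counters=[0,0,0,1,1,1,0,0,1,0,0,0,0,0,0,0,1,1,1,1,1,0,0,0,0,4,2,1,1,0,0,0,0,0,1,0]
Step 7: insert tis at [16, 18, 24] -> counters=[0,0,0,1,1,1,0,0,1,0,0,0,0,0,0,0,2,1,2,1,1,0,0,0,1,4,2,1,1,0,0,0,0,0,1,0]
Step 8: insert qx at [9, 17, 34] -> counters=[0,0,0,1,1,1,0,0,1,1,0,0,0,0,0,0,2,2,2,1,1,0,0,0,1,4,2,1,1,0,0,0,0,0,2,0]
Step 9: insert l at [17, 26, 35] -> counters=[0,0,0,1,1,1,0,0,1,1,0,0,0,0,0,0,2,3,2,1,1,0,0,0,1,4,3,1,1,0,0,0,0,0,2,1]
Step 10: insert ld at [0, 7, 24] -> counters=[1,0,0,1,1,1,0,1,1,1,0,0,0,0,0,0,2,3,2,1,1,0,0,0,2,4,3,1,1,0,0,0,0,0,2,1]
Step 11: insert xk at [4, 17, 29] -> counters=[1,0,0,1,2,1,0,1,1,1,0,0,0,0,0,0,2,4,2,1,1,0,0,0,2,4,3,1,1,1,0,0,0,0,2,1]
Final counters=[1,0,0,1,2,1,0,1,1,1,0,0,0,0,0,0,2,4,2,1,1,0,0,0,2,4,3,1,1,1,0,0,0,0,2,1] -> 20 nonzero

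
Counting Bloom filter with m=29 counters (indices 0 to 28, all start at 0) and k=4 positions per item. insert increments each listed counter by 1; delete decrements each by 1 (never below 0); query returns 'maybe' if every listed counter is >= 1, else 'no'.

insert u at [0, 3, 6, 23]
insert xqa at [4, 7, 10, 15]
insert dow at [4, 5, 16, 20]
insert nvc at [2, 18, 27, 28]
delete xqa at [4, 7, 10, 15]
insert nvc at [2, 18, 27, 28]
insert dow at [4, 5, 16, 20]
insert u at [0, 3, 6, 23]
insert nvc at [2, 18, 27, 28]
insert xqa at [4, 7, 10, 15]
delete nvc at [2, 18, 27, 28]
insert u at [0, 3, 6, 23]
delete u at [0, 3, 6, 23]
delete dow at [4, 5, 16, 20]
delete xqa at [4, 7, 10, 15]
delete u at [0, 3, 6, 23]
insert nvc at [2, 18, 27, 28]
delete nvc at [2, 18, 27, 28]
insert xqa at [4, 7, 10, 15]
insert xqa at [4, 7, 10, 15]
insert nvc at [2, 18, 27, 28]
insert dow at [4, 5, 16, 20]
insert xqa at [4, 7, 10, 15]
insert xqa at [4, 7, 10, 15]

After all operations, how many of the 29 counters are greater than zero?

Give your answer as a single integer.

Step 1: insert u at [0, 3, 6, 23] -> counters=[1,0,0,1,0,0,1,0,0,0,0,0,0,0,0,0,0,0,0,0,0,0,0,1,0,0,0,0,0]
Step 2: insert xqa at [4, 7, 10, 15] -> counters=[1,0,0,1,1,0,1,1,0,0,1,0,0,0,0,1,0,0,0,0,0,0,0,1,0,0,0,0,0]
Step 3: insert dow at [4, 5, 16, 20] -> counters=[1,0,0,1,2,1,1,1,0,0,1,0,0,0,0,1,1,0,0,0,1,0,0,1,0,0,0,0,0]
Step 4: insert nvc at [2, 18, 27, 28] -> counters=[1,0,1,1,2,1,1,1,0,0,1,0,0,0,0,1,1,0,1,0,1,0,0,1,0,0,0,1,1]
Step 5: delete xqa at [4, 7, 10, 15] -> counters=[1,0,1,1,1,1,1,0,0,0,0,0,0,0,0,0,1,0,1,0,1,0,0,1,0,0,0,1,1]
Step 6: insert nvc at [2, 18, 27, 28] -> counters=[1,0,2,1,1,1,1,0,0,0,0,0,0,0,0,0,1,0,2,0,1,0,0,1,0,0,0,2,2]
Step 7: insert dow at [4, 5, 16, 20] -> counters=[1,0,2,1,2,2,1,0,0,0,0,0,0,0,0,0,2,0,2,0,2,0,0,1,0,0,0,2,2]
Step 8: insert u at [0, 3, 6, 23] -> counters=[2,0,2,2,2,2,2,0,0,0,0,0,0,0,0,0,2,0,2,0,2,0,0,2,0,0,0,2,2]
Step 9: insert nvc at [2, 18, 27, 28] -> counters=[2,0,3,2,2,2,2,0,0,0,0,0,0,0,0,0,2,0,3,0,2,0,0,2,0,0,0,3,3]
Step 10: insert xqa at [4, 7, 10, 15] -> counters=[2,0,3,2,3,2,2,1,0,0,1,0,0,0,0,1,2,0,3,0,2,0,0,2,0,0,0,3,3]
Step 11: delete nvc at [2, 18, 27, 28] -> counters=[2,0,2,2,3,2,2,1,0,0,1,0,0,0,0,1,2,0,2,0,2,0,0,2,0,0,0,2,2]
Step 12: insert u at [0, 3, 6, 23] -> counters=[3,0,2,3,3,2,3,1,0,0,1,0,0,0,0,1,2,0,2,0,2,0,0,3,0,0,0,2,2]
Step 13: delete u at [0, 3, 6, 23] -> counters=[2,0,2,2,3,2,2,1,0,0,1,0,0,0,0,1,2,0,2,0,2,0,0,2,0,0,0,2,2]
Step 14: delete dow at [4, 5, 16, 20] -> counters=[2,0,2,2,2,1,2,1,0,0,1,0,0,0,0,1,1,0,2,0,1,0,0,2,0,0,0,2,2]
Step 15: delete xqa at [4, 7, 10, 15] -> counters=[2,0,2,2,1,1,2,0,0,0,0,0,0,0,0,0,1,0,2,0,1,0,0,2,0,0,0,2,2]
Step 16: delete u at [0, 3, 6, 23] -> counters=[1,0,2,1,1,1,1,0,0,0,0,0,0,0,0,0,1,0,2,0,1,0,0,1,0,0,0,2,2]
Step 17: insert nvc at [2, 18, 27, 28] -> counters=[1,0,3,1,1,1,1,0,0,0,0,0,0,0,0,0,1,0,3,0,1,0,0,1,0,0,0,3,3]
Step 18: delete nvc at [2, 18, 27, 28] -> counters=[1,0,2,1,1,1,1,0,0,0,0,0,0,0,0,0,1,0,2,0,1,0,0,1,0,0,0,2,2]
Step 19: insert xqa at [4, 7, 10, 15] -> counters=[1,0,2,1,2,1,1,1,0,0,1,0,0,0,0,1,1,0,2,0,1,0,0,1,0,0,0,2,2]
Step 20: insert xqa at [4, 7, 10, 15] -> counters=[1,0,2,1,3,1,1,2,0,0,2,0,0,0,0,2,1,0,2,0,1,0,0,1,0,0,0,2,2]
Step 21: insert nvc at [2, 18, 27, 28] -> counters=[1,0,3,1,3,1,1,2,0,0,2,0,0,0,0,2,1,0,3,0,1,0,0,1,0,0,0,3,3]
Step 22: insert dow at [4, 5, 16, 20] -> counters=[1,0,3,1,4,2,1,2,0,0,2,0,0,0,0,2,2,0,3,0,2,0,0,1,0,0,0,3,3]
Step 23: insert xqa at [4, 7, 10, 15] -> counters=[1,0,3,1,5,2,1,3,0,0,3,0,0,0,0,3,2,0,3,0,2,0,0,1,0,0,0,3,3]
Step 24: insert xqa at [4, 7, 10, 15] -> counters=[1,0,3,1,6,2,1,4,0,0,4,0,0,0,0,4,2,0,3,0,2,0,0,1,0,0,0,3,3]
Final counters=[1,0,3,1,6,2,1,4,0,0,4,0,0,0,0,4,2,0,3,0,2,0,0,1,0,0,0,3,3] -> 15 nonzero

Answer: 15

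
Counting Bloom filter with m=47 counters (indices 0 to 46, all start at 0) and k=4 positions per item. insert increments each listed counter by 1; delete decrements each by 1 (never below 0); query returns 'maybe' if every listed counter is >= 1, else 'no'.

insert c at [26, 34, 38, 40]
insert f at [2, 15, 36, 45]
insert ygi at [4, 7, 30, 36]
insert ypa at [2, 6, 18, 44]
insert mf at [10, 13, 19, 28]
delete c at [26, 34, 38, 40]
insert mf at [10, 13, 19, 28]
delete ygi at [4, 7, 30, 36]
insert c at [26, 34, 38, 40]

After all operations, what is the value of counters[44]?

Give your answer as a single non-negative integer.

Answer: 1

Derivation:
Step 1: insert c at [26, 34, 38, 40] -> counters=[0,0,0,0,0,0,0,0,0,0,0,0,0,0,0,0,0,0,0,0,0,0,0,0,0,0,1,0,0,0,0,0,0,0,1,0,0,0,1,0,1,0,0,0,0,0,0]
Step 2: insert f at [2, 15, 36, 45] -> counters=[0,0,1,0,0,0,0,0,0,0,0,0,0,0,0,1,0,0,0,0,0,0,0,0,0,0,1,0,0,0,0,0,0,0,1,0,1,0,1,0,1,0,0,0,0,1,0]
Step 3: insert ygi at [4, 7, 30, 36] -> counters=[0,0,1,0,1,0,0,1,0,0,0,0,0,0,0,1,0,0,0,0,0,0,0,0,0,0,1,0,0,0,1,0,0,0,1,0,2,0,1,0,1,0,0,0,0,1,0]
Step 4: insert ypa at [2, 6, 18, 44] -> counters=[0,0,2,0,1,0,1,1,0,0,0,0,0,0,0,1,0,0,1,0,0,0,0,0,0,0,1,0,0,0,1,0,0,0,1,0,2,0,1,0,1,0,0,0,1,1,0]
Step 5: insert mf at [10, 13, 19, 28] -> counters=[0,0,2,0,1,0,1,1,0,0,1,0,0,1,0,1,0,0,1,1,0,0,0,0,0,0,1,0,1,0,1,0,0,0,1,0,2,0,1,0,1,0,0,0,1,1,0]
Step 6: delete c at [26, 34, 38, 40] -> counters=[0,0,2,0,1,0,1,1,0,0,1,0,0,1,0,1,0,0,1,1,0,0,0,0,0,0,0,0,1,0,1,0,0,0,0,0,2,0,0,0,0,0,0,0,1,1,0]
Step 7: insert mf at [10, 13, 19, 28] -> counters=[0,0,2,0,1,0,1,1,0,0,2,0,0,2,0,1,0,0,1,2,0,0,0,0,0,0,0,0,2,0,1,0,0,0,0,0,2,0,0,0,0,0,0,0,1,1,0]
Step 8: delete ygi at [4, 7, 30, 36] -> counters=[0,0,2,0,0,0,1,0,0,0,2,0,0,2,0,1,0,0,1,2,0,0,0,0,0,0,0,0,2,0,0,0,0,0,0,0,1,0,0,0,0,0,0,0,1,1,0]
Step 9: insert c at [26, 34, 38, 40] -> counters=[0,0,2,0,0,0,1,0,0,0,2,0,0,2,0,1,0,0,1,2,0,0,0,0,0,0,1,0,2,0,0,0,0,0,1,0,1,0,1,0,1,0,0,0,1,1,0]
Final counters=[0,0,2,0,0,0,1,0,0,0,2,0,0,2,0,1,0,0,1,2,0,0,0,0,0,0,1,0,2,0,0,0,0,0,1,0,1,0,1,0,1,0,0,0,1,1,0] -> counters[44]=1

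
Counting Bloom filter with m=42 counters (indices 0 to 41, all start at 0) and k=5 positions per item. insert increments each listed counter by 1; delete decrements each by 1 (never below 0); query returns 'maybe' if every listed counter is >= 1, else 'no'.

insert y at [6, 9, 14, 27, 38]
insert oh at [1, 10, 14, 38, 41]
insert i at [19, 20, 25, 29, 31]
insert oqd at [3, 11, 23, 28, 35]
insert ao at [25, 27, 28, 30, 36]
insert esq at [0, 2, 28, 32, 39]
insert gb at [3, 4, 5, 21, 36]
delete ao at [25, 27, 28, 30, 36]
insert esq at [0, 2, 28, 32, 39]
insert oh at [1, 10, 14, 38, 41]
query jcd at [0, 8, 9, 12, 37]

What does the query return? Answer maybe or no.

Answer: no

Derivation:
Step 1: insert y at [6, 9, 14, 27, 38] -> counters=[0,0,0,0,0,0,1,0,0,1,0,0,0,0,1,0,0,0,0,0,0,0,0,0,0,0,0,1,0,0,0,0,0,0,0,0,0,0,1,0,0,0]
Step 2: insert oh at [1, 10, 14, 38, 41] -> counters=[0,1,0,0,0,0,1,0,0,1,1,0,0,0,2,0,0,0,0,0,0,0,0,0,0,0,0,1,0,0,0,0,0,0,0,0,0,0,2,0,0,1]
Step 3: insert i at [19, 20, 25, 29, 31] -> counters=[0,1,0,0,0,0,1,0,0,1,1,0,0,0,2,0,0,0,0,1,1,0,0,0,0,1,0,1,0,1,0,1,0,0,0,0,0,0,2,0,0,1]
Step 4: insert oqd at [3, 11, 23, 28, 35] -> counters=[0,1,0,1,0,0,1,0,0,1,1,1,0,0,2,0,0,0,0,1,1,0,0,1,0,1,0,1,1,1,0,1,0,0,0,1,0,0,2,0,0,1]
Step 5: insert ao at [25, 27, 28, 30, 36] -> counters=[0,1,0,1,0,0,1,0,0,1,1,1,0,0,2,0,0,0,0,1,1,0,0,1,0,2,0,2,2,1,1,1,0,0,0,1,1,0,2,0,0,1]
Step 6: insert esq at [0, 2, 28, 32, 39] -> counters=[1,1,1,1,0,0,1,0,0,1,1,1,0,0,2,0,0,0,0,1,1,0,0,1,0,2,0,2,3,1,1,1,1,0,0,1,1,0,2,1,0,1]
Step 7: insert gb at [3, 4, 5, 21, 36] -> counters=[1,1,1,2,1,1,1,0,0,1,1,1,0,0,2,0,0,0,0,1,1,1,0,1,0,2,0,2,3,1,1,1,1,0,0,1,2,0,2,1,0,1]
Step 8: delete ao at [25, 27, 28, 30, 36] -> counters=[1,1,1,2,1,1,1,0,0,1,1,1,0,0,2,0,0,0,0,1,1,1,0,1,0,1,0,1,2,1,0,1,1,0,0,1,1,0,2,1,0,1]
Step 9: insert esq at [0, 2, 28, 32, 39] -> counters=[2,1,2,2,1,1,1,0,0,1,1,1,0,0,2,0,0,0,0,1,1,1,0,1,0,1,0,1,3,1,0,1,2,0,0,1,1,0,2,2,0,1]
Step 10: insert oh at [1, 10, 14, 38, 41] -> counters=[2,2,2,2,1,1,1,0,0,1,2,1,0,0,3,0,0,0,0,1,1,1,0,1,0,1,0,1,3,1,0,1,2,0,0,1,1,0,3,2,0,2]
Query jcd: check counters[0]=2 counters[8]=0 counters[9]=1 counters[12]=0 counters[37]=0 -> no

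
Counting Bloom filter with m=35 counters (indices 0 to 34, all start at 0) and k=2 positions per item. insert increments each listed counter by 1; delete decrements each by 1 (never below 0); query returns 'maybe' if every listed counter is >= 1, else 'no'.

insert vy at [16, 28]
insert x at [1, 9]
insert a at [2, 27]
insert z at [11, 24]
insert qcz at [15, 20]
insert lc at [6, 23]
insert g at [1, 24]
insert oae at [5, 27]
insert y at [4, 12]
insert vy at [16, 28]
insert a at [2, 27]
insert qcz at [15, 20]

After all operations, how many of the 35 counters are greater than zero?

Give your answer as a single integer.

Answer: 15

Derivation:
Step 1: insert vy at [16, 28] -> counters=[0,0,0,0,0,0,0,0,0,0,0,0,0,0,0,0,1,0,0,0,0,0,0,0,0,0,0,0,1,0,0,0,0,0,0]
Step 2: insert x at [1, 9] -> counters=[0,1,0,0,0,0,0,0,0,1,0,0,0,0,0,0,1,0,0,0,0,0,0,0,0,0,0,0,1,0,0,0,0,0,0]
Step 3: insert a at [2, 27] -> counters=[0,1,1,0,0,0,0,0,0,1,0,0,0,0,0,0,1,0,0,0,0,0,0,0,0,0,0,1,1,0,0,0,0,0,0]
Step 4: insert z at [11, 24] -> counters=[0,1,1,0,0,0,0,0,0,1,0,1,0,0,0,0,1,0,0,0,0,0,0,0,1,0,0,1,1,0,0,0,0,0,0]
Step 5: insert qcz at [15, 20] -> counters=[0,1,1,0,0,0,0,0,0,1,0,1,0,0,0,1,1,0,0,0,1,0,0,0,1,0,0,1,1,0,0,0,0,0,0]
Step 6: insert lc at [6, 23] -> counters=[0,1,1,0,0,0,1,0,0,1,0,1,0,0,0,1,1,0,0,0,1,0,0,1,1,0,0,1,1,0,0,0,0,0,0]
Step 7: insert g at [1, 24] -> counters=[0,2,1,0,0,0,1,0,0,1,0,1,0,0,0,1,1,0,0,0,1,0,0,1,2,0,0,1,1,0,0,0,0,0,0]
Step 8: insert oae at [5, 27] -> counters=[0,2,1,0,0,1,1,0,0,1,0,1,0,0,0,1,1,0,0,0,1,0,0,1,2,0,0,2,1,0,0,0,0,0,0]
Step 9: insert y at [4, 12] -> counters=[0,2,1,0,1,1,1,0,0,1,0,1,1,0,0,1,1,0,0,0,1,0,0,1,2,0,0,2,1,0,0,0,0,0,0]
Step 10: insert vy at [16, 28] -> counters=[0,2,1,0,1,1,1,0,0,1,0,1,1,0,0,1,2,0,0,0,1,0,0,1,2,0,0,2,2,0,0,0,0,0,0]
Step 11: insert a at [2, 27] -> counters=[0,2,2,0,1,1,1,0,0,1,0,1,1,0,0,1,2,0,0,0,1,0,0,1,2,0,0,3,2,0,0,0,0,0,0]
Step 12: insert qcz at [15, 20] -> counters=[0,2,2,0,1,1,1,0,0,1,0,1,1,0,0,2,2,0,0,0,2,0,0,1,2,0,0,3,2,0,0,0,0,0,0]
Final counters=[0,2,2,0,1,1,1,0,0,1,0,1,1,0,0,2,2,0,0,0,2,0,0,1,2,0,0,3,2,0,0,0,0,0,0] -> 15 nonzero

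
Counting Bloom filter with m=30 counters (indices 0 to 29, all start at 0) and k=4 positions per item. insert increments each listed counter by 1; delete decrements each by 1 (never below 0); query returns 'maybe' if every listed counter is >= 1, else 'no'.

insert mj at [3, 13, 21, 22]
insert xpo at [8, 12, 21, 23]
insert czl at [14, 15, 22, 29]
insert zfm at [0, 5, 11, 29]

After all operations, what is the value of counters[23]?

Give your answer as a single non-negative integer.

Answer: 1

Derivation:
Step 1: insert mj at [3, 13, 21, 22] -> counters=[0,0,0,1,0,0,0,0,0,0,0,0,0,1,0,0,0,0,0,0,0,1,1,0,0,0,0,0,0,0]
Step 2: insert xpo at [8, 12, 21, 23] -> counters=[0,0,0,1,0,0,0,0,1,0,0,0,1,1,0,0,0,0,0,0,0,2,1,1,0,0,0,0,0,0]
Step 3: insert czl at [14, 15, 22, 29] -> counters=[0,0,0,1,0,0,0,0,1,0,0,0,1,1,1,1,0,0,0,0,0,2,2,1,0,0,0,0,0,1]
Step 4: insert zfm at [0, 5, 11, 29] -> counters=[1,0,0,1,0,1,0,0,1,0,0,1,1,1,1,1,0,0,0,0,0,2,2,1,0,0,0,0,0,2]
Final counters=[1,0,0,1,0,1,0,0,1,0,0,1,1,1,1,1,0,0,0,0,0,2,2,1,0,0,0,0,0,2] -> counters[23]=1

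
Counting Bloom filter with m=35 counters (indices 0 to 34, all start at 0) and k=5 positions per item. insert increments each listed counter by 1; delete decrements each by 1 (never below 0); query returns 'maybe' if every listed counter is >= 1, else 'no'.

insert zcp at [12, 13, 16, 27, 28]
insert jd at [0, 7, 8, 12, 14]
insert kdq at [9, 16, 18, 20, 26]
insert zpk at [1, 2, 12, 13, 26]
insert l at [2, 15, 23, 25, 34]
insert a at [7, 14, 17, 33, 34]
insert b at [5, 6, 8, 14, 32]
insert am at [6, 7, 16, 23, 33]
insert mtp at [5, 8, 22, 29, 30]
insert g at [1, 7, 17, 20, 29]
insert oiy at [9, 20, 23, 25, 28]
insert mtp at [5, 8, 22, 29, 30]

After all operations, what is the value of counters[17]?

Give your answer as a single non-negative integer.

Answer: 2

Derivation:
Step 1: insert zcp at [12, 13, 16, 27, 28] -> counters=[0,0,0,0,0,0,0,0,0,0,0,0,1,1,0,0,1,0,0,0,0,0,0,0,0,0,0,1,1,0,0,0,0,0,0]
Step 2: insert jd at [0, 7, 8, 12, 14] -> counters=[1,0,0,0,0,0,0,1,1,0,0,0,2,1,1,0,1,0,0,0,0,0,0,0,0,0,0,1,1,0,0,0,0,0,0]
Step 3: insert kdq at [9, 16, 18, 20, 26] -> counters=[1,0,0,0,0,0,0,1,1,1,0,0,2,1,1,0,2,0,1,0,1,0,0,0,0,0,1,1,1,0,0,0,0,0,0]
Step 4: insert zpk at [1, 2, 12, 13, 26] -> counters=[1,1,1,0,0,0,0,1,1,1,0,0,3,2,1,0,2,0,1,0,1,0,0,0,0,0,2,1,1,0,0,0,0,0,0]
Step 5: insert l at [2, 15, 23, 25, 34] -> counters=[1,1,2,0,0,0,0,1,1,1,0,0,3,2,1,1,2,0,1,0,1,0,0,1,0,1,2,1,1,0,0,0,0,0,1]
Step 6: insert a at [7, 14, 17, 33, 34] -> counters=[1,1,2,0,0,0,0,2,1,1,0,0,3,2,2,1,2,1,1,0,1,0,0,1,0,1,2,1,1,0,0,0,0,1,2]
Step 7: insert b at [5, 6, 8, 14, 32] -> counters=[1,1,2,0,0,1,1,2,2,1,0,0,3,2,3,1,2,1,1,0,1,0,0,1,0,1,2,1,1,0,0,0,1,1,2]
Step 8: insert am at [6, 7, 16, 23, 33] -> counters=[1,1,2,0,0,1,2,3,2,1,0,0,3,2,3,1,3,1,1,0,1,0,0,2,0,1,2,1,1,0,0,0,1,2,2]
Step 9: insert mtp at [5, 8, 22, 29, 30] -> counters=[1,1,2,0,0,2,2,3,3,1,0,0,3,2,3,1,3,1,1,0,1,0,1,2,0,1,2,1,1,1,1,0,1,2,2]
Step 10: insert g at [1, 7, 17, 20, 29] -> counters=[1,2,2,0,0,2,2,4,3,1,0,0,3,2,3,1,3,2,1,0,2,0,1,2,0,1,2,1,1,2,1,0,1,2,2]
Step 11: insert oiy at [9, 20, 23, 25, 28] -> counters=[1,2,2,0,0,2,2,4,3,2,0,0,3,2,3,1,3,2,1,0,3,0,1,3,0,2,2,1,2,2,1,0,1,2,2]
Step 12: insert mtp at [5, 8, 22, 29, 30] -> counters=[1,2,2,0,0,3,2,4,4,2,0,0,3,2,3,1,3,2,1,0,3,0,2,3,0,2,2,1,2,3,2,0,1,2,2]
Final counters=[1,2,2,0,0,3,2,4,4,2,0,0,3,2,3,1,3,2,1,0,3,0,2,3,0,2,2,1,2,3,2,0,1,2,2] -> counters[17]=2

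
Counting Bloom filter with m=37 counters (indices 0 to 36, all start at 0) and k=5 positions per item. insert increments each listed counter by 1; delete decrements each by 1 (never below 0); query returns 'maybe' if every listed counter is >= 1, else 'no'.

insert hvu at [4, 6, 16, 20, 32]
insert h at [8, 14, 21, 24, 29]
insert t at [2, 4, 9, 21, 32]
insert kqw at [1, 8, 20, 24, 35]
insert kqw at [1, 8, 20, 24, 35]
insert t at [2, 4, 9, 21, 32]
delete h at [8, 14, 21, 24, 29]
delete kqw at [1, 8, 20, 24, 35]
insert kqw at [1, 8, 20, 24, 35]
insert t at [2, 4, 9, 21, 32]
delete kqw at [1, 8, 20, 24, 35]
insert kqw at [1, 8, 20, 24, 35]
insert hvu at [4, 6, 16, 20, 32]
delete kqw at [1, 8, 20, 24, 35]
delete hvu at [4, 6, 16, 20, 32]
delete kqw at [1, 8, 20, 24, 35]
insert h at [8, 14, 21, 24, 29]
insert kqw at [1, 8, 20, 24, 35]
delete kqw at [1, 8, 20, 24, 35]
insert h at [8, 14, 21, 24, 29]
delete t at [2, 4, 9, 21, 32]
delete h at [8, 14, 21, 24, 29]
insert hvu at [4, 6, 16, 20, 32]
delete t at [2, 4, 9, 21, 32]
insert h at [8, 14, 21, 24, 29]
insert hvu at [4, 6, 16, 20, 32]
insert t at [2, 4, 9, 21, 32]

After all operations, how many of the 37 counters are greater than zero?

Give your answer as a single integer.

Step 1: insert hvu at [4, 6, 16, 20, 32] -> counters=[0,0,0,0,1,0,1,0,0,0,0,0,0,0,0,0,1,0,0,0,1,0,0,0,0,0,0,0,0,0,0,0,1,0,0,0,0]
Step 2: insert h at [8, 14, 21, 24, 29] -> counters=[0,0,0,0,1,0,1,0,1,0,0,0,0,0,1,0,1,0,0,0,1,1,0,0,1,0,0,0,0,1,0,0,1,0,0,0,0]
Step 3: insert t at [2, 4, 9, 21, 32] -> counters=[0,0,1,0,2,0,1,0,1,1,0,0,0,0,1,0,1,0,0,0,1,2,0,0,1,0,0,0,0,1,0,0,2,0,0,0,0]
Step 4: insert kqw at [1, 8, 20, 24, 35] -> counters=[0,1,1,0,2,0,1,0,2,1,0,0,0,0,1,0,1,0,0,0,2,2,0,0,2,0,0,0,0,1,0,0,2,0,0,1,0]
Step 5: insert kqw at [1, 8, 20, 24, 35] -> counters=[0,2,1,0,2,0,1,0,3,1,0,0,0,0,1,0,1,0,0,0,3,2,0,0,3,0,0,0,0,1,0,0,2,0,0,2,0]
Step 6: insert t at [2, 4, 9, 21, 32] -> counters=[0,2,2,0,3,0,1,0,3,2,0,0,0,0,1,0,1,0,0,0,3,3,0,0,3,0,0,0,0,1,0,0,3,0,0,2,0]
Step 7: delete h at [8, 14, 21, 24, 29] -> counters=[0,2,2,0,3,0,1,0,2,2,0,0,0,0,0,0,1,0,0,0,3,2,0,0,2,0,0,0,0,0,0,0,3,0,0,2,0]
Step 8: delete kqw at [1, 8, 20, 24, 35] -> counters=[0,1,2,0,3,0,1,0,1,2,0,0,0,0,0,0,1,0,0,0,2,2,0,0,1,0,0,0,0,0,0,0,3,0,0,1,0]
Step 9: insert kqw at [1, 8, 20, 24, 35] -> counters=[0,2,2,0,3,0,1,0,2,2,0,0,0,0,0,0,1,0,0,0,3,2,0,0,2,0,0,0,0,0,0,0,3,0,0,2,0]
Step 10: insert t at [2, 4, 9, 21, 32] -> counters=[0,2,3,0,4,0,1,0,2,3,0,0,0,0,0,0,1,0,0,0,3,3,0,0,2,0,0,0,0,0,0,0,4,0,0,2,0]
Step 11: delete kqw at [1, 8, 20, 24, 35] -> counters=[0,1,3,0,4,0,1,0,1,3,0,0,0,0,0,0,1,0,0,0,2,3,0,0,1,0,0,0,0,0,0,0,4,0,0,1,0]
Step 12: insert kqw at [1, 8, 20, 24, 35] -> counters=[0,2,3,0,4,0,1,0,2,3,0,0,0,0,0,0,1,0,0,0,3,3,0,0,2,0,0,0,0,0,0,0,4,0,0,2,0]
Step 13: insert hvu at [4, 6, 16, 20, 32] -> counters=[0,2,3,0,5,0,2,0,2,3,0,0,0,0,0,0,2,0,0,0,4,3,0,0,2,0,0,0,0,0,0,0,5,0,0,2,0]
Step 14: delete kqw at [1, 8, 20, 24, 35] -> counters=[0,1,3,0,5,0,2,0,1,3,0,0,0,0,0,0,2,0,0,0,3,3,0,0,1,0,0,0,0,0,0,0,5,0,0,1,0]
Step 15: delete hvu at [4, 6, 16, 20, 32] -> counters=[0,1,3,0,4,0,1,0,1,3,0,0,0,0,0,0,1,0,0,0,2,3,0,0,1,0,0,0,0,0,0,0,4,0,0,1,0]
Step 16: delete kqw at [1, 8, 20, 24, 35] -> counters=[0,0,3,0,4,0,1,0,0,3,0,0,0,0,0,0,1,0,0,0,1,3,0,0,0,0,0,0,0,0,0,0,4,0,0,0,0]
Step 17: insert h at [8, 14, 21, 24, 29] -> counters=[0,0,3,0,4,0,1,0,1,3,0,0,0,0,1,0,1,0,0,0,1,4,0,0,1,0,0,0,0,1,0,0,4,0,0,0,0]
Step 18: insert kqw at [1, 8, 20, 24, 35] -> counters=[0,1,3,0,4,0,1,0,2,3,0,0,0,0,1,0,1,0,0,0,2,4,0,0,2,0,0,0,0,1,0,0,4,0,0,1,0]
Step 19: delete kqw at [1, 8, 20, 24, 35] -> counters=[0,0,3,0,4,0,1,0,1,3,0,0,0,0,1,0,1,0,0,0,1,4,0,0,1,0,0,0,0,1,0,0,4,0,0,0,0]
Step 20: insert h at [8, 14, 21, 24, 29] -> counters=[0,0,3,0,4,0,1,0,2,3,0,0,0,0,2,0,1,0,0,0,1,5,0,0,2,0,0,0,0,2,0,0,4,0,0,0,0]
Step 21: delete t at [2, 4, 9, 21, 32] -> counters=[0,0,2,0,3,0,1,0,2,2,0,0,0,0,2,0,1,0,0,0,1,4,0,0,2,0,0,0,0,2,0,0,3,0,0,0,0]
Step 22: delete h at [8, 14, 21, 24, 29] -> counters=[0,0,2,0,3,0,1,0,1,2,0,0,0,0,1,0,1,0,0,0,1,3,0,0,1,0,0,0,0,1,0,0,3,0,0,0,0]
Step 23: insert hvu at [4, 6, 16, 20, 32] -> counters=[0,0,2,0,4,0,2,0,1,2,0,0,0,0,1,0,2,0,0,0,2,3,0,0,1,0,0,0,0,1,0,0,4,0,0,0,0]
Step 24: delete t at [2, 4, 9, 21, 32] -> counters=[0,0,1,0,3,0,2,0,1,1,0,0,0,0,1,0,2,0,0,0,2,2,0,0,1,0,0,0,0,1,0,0,3,0,0,0,0]
Step 25: insert h at [8, 14, 21, 24, 29] -> counters=[0,0,1,0,3,0,2,0,2,1,0,0,0,0,2,0,2,0,0,0,2,3,0,0,2,0,0,0,0,2,0,0,3,0,0,0,0]
Step 26: insert hvu at [4, 6, 16, 20, 32] -> counters=[0,0,1,0,4,0,3,0,2,1,0,0,0,0,2,0,3,0,0,0,3,3,0,0,2,0,0,0,0,2,0,0,4,0,0,0,0]
Step 27: insert t at [2, 4, 9, 21, 32] -> counters=[0,0,2,0,5,0,3,0,2,2,0,0,0,0,2,0,3,0,0,0,3,4,0,0,2,0,0,0,0,2,0,0,5,0,0,0,0]
Final counters=[0,0,2,0,5,0,3,0,2,2,0,0,0,0,2,0,3,0,0,0,3,4,0,0,2,0,0,0,0,2,0,0,5,0,0,0,0] -> 12 nonzero

Answer: 12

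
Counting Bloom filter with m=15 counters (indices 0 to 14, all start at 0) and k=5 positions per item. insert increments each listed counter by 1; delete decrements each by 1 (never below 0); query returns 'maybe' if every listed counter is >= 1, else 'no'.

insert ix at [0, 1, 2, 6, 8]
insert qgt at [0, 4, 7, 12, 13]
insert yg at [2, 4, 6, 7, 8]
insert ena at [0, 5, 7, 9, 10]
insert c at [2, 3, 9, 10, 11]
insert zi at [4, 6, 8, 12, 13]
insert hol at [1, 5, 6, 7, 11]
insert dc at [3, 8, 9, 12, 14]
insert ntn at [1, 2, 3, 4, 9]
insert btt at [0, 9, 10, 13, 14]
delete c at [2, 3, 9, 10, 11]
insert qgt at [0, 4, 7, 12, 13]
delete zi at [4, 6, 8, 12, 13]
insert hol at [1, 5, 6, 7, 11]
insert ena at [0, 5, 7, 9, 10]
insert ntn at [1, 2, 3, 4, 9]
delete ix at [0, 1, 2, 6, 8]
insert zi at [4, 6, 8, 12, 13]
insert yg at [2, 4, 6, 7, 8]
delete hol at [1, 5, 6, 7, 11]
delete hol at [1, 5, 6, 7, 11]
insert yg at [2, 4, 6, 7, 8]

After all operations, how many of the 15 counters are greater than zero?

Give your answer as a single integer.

Step 1: insert ix at [0, 1, 2, 6, 8] -> counters=[1,1,1,0,0,0,1,0,1,0,0,0,0,0,0]
Step 2: insert qgt at [0, 4, 7, 12, 13] -> counters=[2,1,1,0,1,0,1,1,1,0,0,0,1,1,0]
Step 3: insert yg at [2, 4, 6, 7, 8] -> counters=[2,1,2,0,2,0,2,2,2,0,0,0,1,1,0]
Step 4: insert ena at [0, 5, 7, 9, 10] -> counters=[3,1,2,0,2,1,2,3,2,1,1,0,1,1,0]
Step 5: insert c at [2, 3, 9, 10, 11] -> counters=[3,1,3,1,2,1,2,3,2,2,2,1,1,1,0]
Step 6: insert zi at [4, 6, 8, 12, 13] -> counters=[3,1,3,1,3,1,3,3,3,2,2,1,2,2,0]
Step 7: insert hol at [1, 5, 6, 7, 11] -> counters=[3,2,3,1,3,2,4,4,3,2,2,2,2,2,0]
Step 8: insert dc at [3, 8, 9, 12, 14] -> counters=[3,2,3,2,3,2,4,4,4,3,2,2,3,2,1]
Step 9: insert ntn at [1, 2, 3, 4, 9] -> counters=[3,3,4,3,4,2,4,4,4,4,2,2,3,2,1]
Step 10: insert btt at [0, 9, 10, 13, 14] -> counters=[4,3,4,3,4,2,4,4,4,5,3,2,3,3,2]
Step 11: delete c at [2, 3, 9, 10, 11] -> counters=[4,3,3,2,4,2,4,4,4,4,2,1,3,3,2]
Step 12: insert qgt at [0, 4, 7, 12, 13] -> counters=[5,3,3,2,5,2,4,5,4,4,2,1,4,4,2]
Step 13: delete zi at [4, 6, 8, 12, 13] -> counters=[5,3,3,2,4,2,3,5,3,4,2,1,3,3,2]
Step 14: insert hol at [1, 5, 6, 7, 11] -> counters=[5,4,3,2,4,3,4,6,3,4,2,2,3,3,2]
Step 15: insert ena at [0, 5, 7, 9, 10] -> counters=[6,4,3,2,4,4,4,7,3,5,3,2,3,3,2]
Step 16: insert ntn at [1, 2, 3, 4, 9] -> counters=[6,5,4,3,5,4,4,7,3,6,3,2,3,3,2]
Step 17: delete ix at [0, 1, 2, 6, 8] -> counters=[5,4,3,3,5,4,3,7,2,6,3,2,3,3,2]
Step 18: insert zi at [4, 6, 8, 12, 13] -> counters=[5,4,3,3,6,4,4,7,3,6,3,2,4,4,2]
Step 19: insert yg at [2, 4, 6, 7, 8] -> counters=[5,4,4,3,7,4,5,8,4,6,3,2,4,4,2]
Step 20: delete hol at [1, 5, 6, 7, 11] -> counters=[5,3,4,3,7,3,4,7,4,6,3,1,4,4,2]
Step 21: delete hol at [1, 5, 6, 7, 11] -> counters=[5,2,4,3,7,2,3,6,4,6,3,0,4,4,2]
Step 22: insert yg at [2, 4, 6, 7, 8] -> counters=[5,2,5,3,8,2,4,7,5,6,3,0,4,4,2]
Final counters=[5,2,5,3,8,2,4,7,5,6,3,0,4,4,2] -> 14 nonzero

Answer: 14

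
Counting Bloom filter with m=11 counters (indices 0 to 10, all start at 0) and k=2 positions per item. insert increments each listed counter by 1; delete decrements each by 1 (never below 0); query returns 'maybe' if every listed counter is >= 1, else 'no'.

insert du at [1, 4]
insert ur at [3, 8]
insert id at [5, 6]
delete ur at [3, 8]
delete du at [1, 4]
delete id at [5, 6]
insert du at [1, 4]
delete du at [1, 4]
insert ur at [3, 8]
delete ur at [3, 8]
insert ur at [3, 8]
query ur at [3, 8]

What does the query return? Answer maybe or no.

Answer: maybe

Derivation:
Step 1: insert du at [1, 4] -> counters=[0,1,0,0,1,0,0,0,0,0,0]
Step 2: insert ur at [3, 8] -> counters=[0,1,0,1,1,0,0,0,1,0,0]
Step 3: insert id at [5, 6] -> counters=[0,1,0,1,1,1,1,0,1,0,0]
Step 4: delete ur at [3, 8] -> counters=[0,1,0,0,1,1,1,0,0,0,0]
Step 5: delete du at [1, 4] -> counters=[0,0,0,0,0,1,1,0,0,0,0]
Step 6: delete id at [5, 6] -> counters=[0,0,0,0,0,0,0,0,0,0,0]
Step 7: insert du at [1, 4] -> counters=[0,1,0,0,1,0,0,0,0,0,0]
Step 8: delete du at [1, 4] -> counters=[0,0,0,0,0,0,0,0,0,0,0]
Step 9: insert ur at [3, 8] -> counters=[0,0,0,1,0,0,0,0,1,0,0]
Step 10: delete ur at [3, 8] -> counters=[0,0,0,0,0,0,0,0,0,0,0]
Step 11: insert ur at [3, 8] -> counters=[0,0,0,1,0,0,0,0,1,0,0]
Query ur: check counters[3]=1 counters[8]=1 -> maybe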